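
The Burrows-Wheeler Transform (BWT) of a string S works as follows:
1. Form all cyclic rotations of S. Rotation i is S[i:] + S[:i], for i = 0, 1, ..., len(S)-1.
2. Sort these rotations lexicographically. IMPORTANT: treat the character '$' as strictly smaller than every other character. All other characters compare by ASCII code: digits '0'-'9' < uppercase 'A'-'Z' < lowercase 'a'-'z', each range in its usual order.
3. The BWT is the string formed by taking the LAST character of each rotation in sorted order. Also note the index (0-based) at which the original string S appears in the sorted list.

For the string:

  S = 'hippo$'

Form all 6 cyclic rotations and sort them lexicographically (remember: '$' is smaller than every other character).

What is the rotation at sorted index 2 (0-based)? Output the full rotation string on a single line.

Answer: ippo$h

Derivation:
All 6 rotations (rotation i = S[i:]+S[:i]):
  rot[0] = hippo$
  rot[1] = ippo$h
  rot[2] = ppo$hi
  rot[3] = po$hip
  rot[4] = o$hipp
  rot[5] = $hippo
Sorted (with $ < everything):
  sorted[0] = $hippo
  sorted[1] = hippo$
  sorted[2] = ippo$h
  sorted[3] = o$hipp
  sorted[4] = po$hip
  sorted[5] = ppo$hi
sorted[2] = ippo$h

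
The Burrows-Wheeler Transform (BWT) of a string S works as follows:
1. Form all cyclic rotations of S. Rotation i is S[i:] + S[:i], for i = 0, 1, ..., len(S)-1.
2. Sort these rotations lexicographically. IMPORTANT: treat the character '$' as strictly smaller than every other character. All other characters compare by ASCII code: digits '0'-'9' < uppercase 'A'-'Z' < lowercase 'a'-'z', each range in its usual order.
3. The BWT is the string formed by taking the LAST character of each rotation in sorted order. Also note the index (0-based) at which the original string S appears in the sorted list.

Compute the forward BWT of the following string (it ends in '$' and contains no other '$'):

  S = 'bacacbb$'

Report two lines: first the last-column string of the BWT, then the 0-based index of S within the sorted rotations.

All 8 rotations (rotation i = S[i:]+S[:i]):
  rot[0] = bacacbb$
  rot[1] = acacbb$b
  rot[2] = cacbb$ba
  rot[3] = acbb$bac
  rot[4] = cbb$baca
  rot[5] = bb$bacac
  rot[6] = b$bacacb
  rot[7] = $bacacbb
Sorted (with $ < everything):
  sorted[0] = $bacacbb  (last char: 'b')
  sorted[1] = acacbb$b  (last char: 'b')
  sorted[2] = acbb$bac  (last char: 'c')
  sorted[3] = b$bacacb  (last char: 'b')
  sorted[4] = bacacbb$  (last char: '$')
  sorted[5] = bb$bacac  (last char: 'c')
  sorted[6] = cacbb$ba  (last char: 'a')
  sorted[7] = cbb$baca  (last char: 'a')
Last column: bbcb$caa
Original string S is at sorted index 4

Answer: bbcb$caa
4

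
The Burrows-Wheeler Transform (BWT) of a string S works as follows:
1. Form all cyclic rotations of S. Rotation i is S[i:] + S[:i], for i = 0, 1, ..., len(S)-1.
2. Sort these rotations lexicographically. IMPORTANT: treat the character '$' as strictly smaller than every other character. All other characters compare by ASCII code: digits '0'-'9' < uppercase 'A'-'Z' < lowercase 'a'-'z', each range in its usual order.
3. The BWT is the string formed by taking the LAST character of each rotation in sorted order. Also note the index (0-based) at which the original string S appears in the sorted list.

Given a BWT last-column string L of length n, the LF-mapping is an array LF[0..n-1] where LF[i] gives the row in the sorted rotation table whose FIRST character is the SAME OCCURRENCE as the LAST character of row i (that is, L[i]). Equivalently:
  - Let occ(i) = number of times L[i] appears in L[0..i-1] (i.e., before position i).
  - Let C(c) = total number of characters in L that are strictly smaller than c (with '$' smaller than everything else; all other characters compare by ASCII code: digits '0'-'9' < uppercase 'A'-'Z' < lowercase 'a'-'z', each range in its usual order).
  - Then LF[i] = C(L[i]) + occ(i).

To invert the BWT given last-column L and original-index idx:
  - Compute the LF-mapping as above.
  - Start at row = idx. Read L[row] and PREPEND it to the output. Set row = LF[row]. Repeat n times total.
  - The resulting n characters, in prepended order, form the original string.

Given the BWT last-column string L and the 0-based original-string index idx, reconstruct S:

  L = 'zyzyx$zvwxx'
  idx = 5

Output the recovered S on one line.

Answer: xzyvyxxzwz$

Derivation:
LF mapping: 8 6 9 7 3 0 10 1 2 4 5
Walk LF starting at row 5, prepending L[row]:
  step 1: row=5, L[5]='$', prepend. Next row=LF[5]=0
  step 2: row=0, L[0]='z', prepend. Next row=LF[0]=8
  step 3: row=8, L[8]='w', prepend. Next row=LF[8]=2
  step 4: row=2, L[2]='z', prepend. Next row=LF[2]=9
  step 5: row=9, L[9]='x', prepend. Next row=LF[9]=4
  step 6: row=4, L[4]='x', prepend. Next row=LF[4]=3
  step 7: row=3, L[3]='y', prepend. Next row=LF[3]=7
  step 8: row=7, L[7]='v', prepend. Next row=LF[7]=1
  step 9: row=1, L[1]='y', prepend. Next row=LF[1]=6
  step 10: row=6, L[6]='z', prepend. Next row=LF[6]=10
  step 11: row=10, L[10]='x', prepend. Next row=LF[10]=5
Reversed output: xzyvyxxzwz$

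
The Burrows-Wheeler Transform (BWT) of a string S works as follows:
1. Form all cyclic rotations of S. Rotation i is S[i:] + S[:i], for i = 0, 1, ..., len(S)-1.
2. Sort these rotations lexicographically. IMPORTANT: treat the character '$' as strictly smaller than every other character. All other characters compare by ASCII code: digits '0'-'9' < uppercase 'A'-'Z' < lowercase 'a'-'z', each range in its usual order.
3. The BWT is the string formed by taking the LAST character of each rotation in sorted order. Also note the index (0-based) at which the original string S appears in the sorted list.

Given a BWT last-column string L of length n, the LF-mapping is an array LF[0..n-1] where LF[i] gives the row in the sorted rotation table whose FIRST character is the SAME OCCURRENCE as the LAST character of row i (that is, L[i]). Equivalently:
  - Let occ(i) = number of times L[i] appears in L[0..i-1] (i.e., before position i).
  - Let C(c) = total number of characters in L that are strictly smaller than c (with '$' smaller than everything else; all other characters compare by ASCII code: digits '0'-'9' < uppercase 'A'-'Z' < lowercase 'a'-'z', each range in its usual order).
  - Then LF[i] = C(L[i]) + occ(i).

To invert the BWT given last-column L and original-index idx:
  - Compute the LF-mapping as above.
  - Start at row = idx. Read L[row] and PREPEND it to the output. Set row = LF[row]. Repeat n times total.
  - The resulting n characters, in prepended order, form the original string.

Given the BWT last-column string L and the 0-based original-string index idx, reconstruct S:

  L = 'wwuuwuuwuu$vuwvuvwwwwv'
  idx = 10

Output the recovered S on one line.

LF mapping: 13 14 1 2 15 3 4 16 5 6 0 9 7 17 10 8 11 18 19 20 21 12
Walk LF starting at row 10, prepending L[row]:
  step 1: row=10, L[10]='$', prepend. Next row=LF[10]=0
  step 2: row=0, L[0]='w', prepend. Next row=LF[0]=13
  step 3: row=13, L[13]='w', prepend. Next row=LF[13]=17
  step 4: row=17, L[17]='w', prepend. Next row=LF[17]=18
  step 5: row=18, L[18]='w', prepend. Next row=LF[18]=19
  step 6: row=19, L[19]='w', prepend. Next row=LF[19]=20
  step 7: row=20, L[20]='w', prepend. Next row=LF[20]=21
  step 8: row=21, L[21]='v', prepend. Next row=LF[21]=12
  step 9: row=12, L[12]='u', prepend. Next row=LF[12]=7
  step 10: row=7, L[7]='w', prepend. Next row=LF[7]=16
  step 11: row=16, L[16]='v', prepend. Next row=LF[16]=11
  step 12: row=11, L[11]='v', prepend. Next row=LF[11]=9
  step 13: row=9, L[9]='u', prepend. Next row=LF[9]=6
  step 14: row=6, L[6]='u', prepend. Next row=LF[6]=4
  step 15: row=4, L[4]='w', prepend. Next row=LF[4]=15
  step 16: row=15, L[15]='u', prepend. Next row=LF[15]=8
  step 17: row=8, L[8]='u', prepend. Next row=LF[8]=5
  step 18: row=5, L[5]='u', prepend. Next row=LF[5]=3
  step 19: row=3, L[3]='u', prepend. Next row=LF[3]=2
  step 20: row=2, L[2]='u', prepend. Next row=LF[2]=1
  step 21: row=1, L[1]='w', prepend. Next row=LF[1]=14
  step 22: row=14, L[14]='v', prepend. Next row=LF[14]=10
Reversed output: vwuuuuuwuuvvwuvwwwwww$

Answer: vwuuuuuwuuvvwuvwwwwww$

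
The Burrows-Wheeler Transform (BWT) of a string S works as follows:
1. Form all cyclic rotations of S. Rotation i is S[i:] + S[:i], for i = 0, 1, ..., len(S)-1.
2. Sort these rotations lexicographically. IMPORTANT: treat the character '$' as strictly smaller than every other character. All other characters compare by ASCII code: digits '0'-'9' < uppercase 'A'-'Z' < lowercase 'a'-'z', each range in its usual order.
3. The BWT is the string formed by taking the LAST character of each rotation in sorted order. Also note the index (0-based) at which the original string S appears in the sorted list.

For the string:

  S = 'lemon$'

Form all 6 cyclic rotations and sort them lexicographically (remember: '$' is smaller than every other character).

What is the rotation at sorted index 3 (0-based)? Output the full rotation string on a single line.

All 6 rotations (rotation i = S[i:]+S[:i]):
  rot[0] = lemon$
  rot[1] = emon$l
  rot[2] = mon$le
  rot[3] = on$lem
  rot[4] = n$lemo
  rot[5] = $lemon
Sorted (with $ < everything):
  sorted[0] = $lemon
  sorted[1] = emon$l
  sorted[2] = lemon$
  sorted[3] = mon$le
  sorted[4] = n$lemo
  sorted[5] = on$lem
sorted[3] = mon$le

Answer: mon$le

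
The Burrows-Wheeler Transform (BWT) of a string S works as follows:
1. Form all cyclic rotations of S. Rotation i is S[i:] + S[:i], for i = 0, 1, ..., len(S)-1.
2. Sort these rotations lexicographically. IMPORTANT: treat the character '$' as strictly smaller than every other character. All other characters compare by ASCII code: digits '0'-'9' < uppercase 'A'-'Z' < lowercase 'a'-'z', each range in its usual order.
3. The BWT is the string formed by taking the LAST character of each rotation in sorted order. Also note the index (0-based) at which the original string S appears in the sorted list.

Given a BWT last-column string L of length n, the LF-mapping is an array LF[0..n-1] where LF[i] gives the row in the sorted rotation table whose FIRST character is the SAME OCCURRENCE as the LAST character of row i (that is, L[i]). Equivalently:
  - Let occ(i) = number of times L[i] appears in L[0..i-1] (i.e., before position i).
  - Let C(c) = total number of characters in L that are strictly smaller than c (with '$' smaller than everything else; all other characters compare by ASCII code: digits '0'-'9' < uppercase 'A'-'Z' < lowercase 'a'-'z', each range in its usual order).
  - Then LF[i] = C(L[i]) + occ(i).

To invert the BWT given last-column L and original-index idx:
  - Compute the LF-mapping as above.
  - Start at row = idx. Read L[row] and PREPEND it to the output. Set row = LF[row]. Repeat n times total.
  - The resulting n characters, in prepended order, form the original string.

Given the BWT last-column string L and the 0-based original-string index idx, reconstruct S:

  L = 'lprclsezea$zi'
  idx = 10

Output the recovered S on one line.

LF mapping: 6 8 9 2 7 10 3 11 4 1 0 12 5
Walk LF starting at row 10, prepending L[row]:
  step 1: row=10, L[10]='$', prepend. Next row=LF[10]=0
  step 2: row=0, L[0]='l', prepend. Next row=LF[0]=6
  step 3: row=6, L[6]='e', prepend. Next row=LF[6]=3
  step 4: row=3, L[3]='c', prepend. Next row=LF[3]=2
  step 5: row=2, L[2]='r', prepend. Next row=LF[2]=9
  step 6: row=9, L[9]='a', prepend. Next row=LF[9]=1
  step 7: row=1, L[1]='p', prepend. Next row=LF[1]=8
  step 8: row=8, L[8]='e', prepend. Next row=LF[8]=4
  step 9: row=4, L[4]='l', prepend. Next row=LF[4]=7
  step 10: row=7, L[7]='z', prepend. Next row=LF[7]=11
  step 11: row=11, L[11]='z', prepend. Next row=LF[11]=12
  step 12: row=12, L[12]='i', prepend. Next row=LF[12]=5
  step 13: row=5, L[5]='s', prepend. Next row=LF[5]=10
Reversed output: sizzleparcel$

Answer: sizzleparcel$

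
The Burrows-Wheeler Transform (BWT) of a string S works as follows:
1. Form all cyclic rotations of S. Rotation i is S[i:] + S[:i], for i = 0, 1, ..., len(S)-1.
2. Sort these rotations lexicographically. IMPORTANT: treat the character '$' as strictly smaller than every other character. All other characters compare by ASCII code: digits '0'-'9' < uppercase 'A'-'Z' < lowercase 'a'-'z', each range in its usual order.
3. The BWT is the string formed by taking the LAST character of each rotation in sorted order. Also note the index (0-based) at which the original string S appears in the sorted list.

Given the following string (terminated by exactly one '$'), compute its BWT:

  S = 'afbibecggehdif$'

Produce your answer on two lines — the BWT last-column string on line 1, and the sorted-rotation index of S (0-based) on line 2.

Answer: f$ifehbgiagcebd
1

Derivation:
All 15 rotations (rotation i = S[i:]+S[:i]):
  rot[0] = afbibecggehdif$
  rot[1] = fbibecggehdif$a
  rot[2] = bibecggehdif$af
  rot[3] = ibecggehdif$afb
  rot[4] = becggehdif$afbi
  rot[5] = ecggehdif$afbib
  rot[6] = cggehdif$afbibe
  rot[7] = ggehdif$afbibec
  rot[8] = gehdif$afbibecg
  rot[9] = ehdif$afbibecgg
  rot[10] = hdif$afbibecgge
  rot[11] = dif$afbibecggeh
  rot[12] = if$afbibecggehd
  rot[13] = f$afbibecggehdi
  rot[14] = $afbibecggehdif
Sorted (with $ < everything):
  sorted[0] = $afbibecggehdif  (last char: 'f')
  sorted[1] = afbibecggehdif$  (last char: '$')
  sorted[2] = becggehdif$afbi  (last char: 'i')
  sorted[3] = bibecggehdif$af  (last char: 'f')
  sorted[4] = cggehdif$afbibe  (last char: 'e')
  sorted[5] = dif$afbibecggeh  (last char: 'h')
  sorted[6] = ecggehdif$afbib  (last char: 'b')
  sorted[7] = ehdif$afbibecgg  (last char: 'g')
  sorted[8] = f$afbibecggehdi  (last char: 'i')
  sorted[9] = fbibecggehdif$a  (last char: 'a')
  sorted[10] = gehdif$afbibecg  (last char: 'g')
  sorted[11] = ggehdif$afbibec  (last char: 'c')
  sorted[12] = hdif$afbibecgge  (last char: 'e')
  sorted[13] = ibecggehdif$afb  (last char: 'b')
  sorted[14] = if$afbibecggehd  (last char: 'd')
Last column: f$ifehbgiagcebd
Original string S is at sorted index 1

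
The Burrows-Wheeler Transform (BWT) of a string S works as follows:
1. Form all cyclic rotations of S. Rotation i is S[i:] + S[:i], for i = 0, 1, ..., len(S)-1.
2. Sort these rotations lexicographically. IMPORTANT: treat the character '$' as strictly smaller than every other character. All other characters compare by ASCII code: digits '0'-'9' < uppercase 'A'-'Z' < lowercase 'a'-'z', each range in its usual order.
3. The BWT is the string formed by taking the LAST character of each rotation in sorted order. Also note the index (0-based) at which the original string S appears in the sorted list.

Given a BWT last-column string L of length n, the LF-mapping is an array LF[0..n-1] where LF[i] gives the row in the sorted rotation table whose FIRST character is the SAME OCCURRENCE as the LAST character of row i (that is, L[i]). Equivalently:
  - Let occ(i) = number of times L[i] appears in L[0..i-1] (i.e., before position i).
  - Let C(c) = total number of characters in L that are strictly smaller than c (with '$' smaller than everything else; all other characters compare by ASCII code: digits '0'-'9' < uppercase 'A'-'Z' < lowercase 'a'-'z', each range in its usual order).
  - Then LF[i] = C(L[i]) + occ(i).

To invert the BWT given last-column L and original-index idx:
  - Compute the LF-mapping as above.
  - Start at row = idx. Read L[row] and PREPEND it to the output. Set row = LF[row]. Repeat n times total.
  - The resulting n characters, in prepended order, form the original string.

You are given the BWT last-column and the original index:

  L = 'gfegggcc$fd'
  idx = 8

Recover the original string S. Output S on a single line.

Answer: gdgfcfgecg$

Derivation:
LF mapping: 7 5 4 8 9 10 1 2 0 6 3
Walk LF starting at row 8, prepending L[row]:
  step 1: row=8, L[8]='$', prepend. Next row=LF[8]=0
  step 2: row=0, L[0]='g', prepend. Next row=LF[0]=7
  step 3: row=7, L[7]='c', prepend. Next row=LF[7]=2
  step 4: row=2, L[2]='e', prepend. Next row=LF[2]=4
  step 5: row=4, L[4]='g', prepend. Next row=LF[4]=9
  step 6: row=9, L[9]='f', prepend. Next row=LF[9]=6
  step 7: row=6, L[6]='c', prepend. Next row=LF[6]=1
  step 8: row=1, L[1]='f', prepend. Next row=LF[1]=5
  step 9: row=5, L[5]='g', prepend. Next row=LF[5]=10
  step 10: row=10, L[10]='d', prepend. Next row=LF[10]=3
  step 11: row=3, L[3]='g', prepend. Next row=LF[3]=8
Reversed output: gdgfcfgecg$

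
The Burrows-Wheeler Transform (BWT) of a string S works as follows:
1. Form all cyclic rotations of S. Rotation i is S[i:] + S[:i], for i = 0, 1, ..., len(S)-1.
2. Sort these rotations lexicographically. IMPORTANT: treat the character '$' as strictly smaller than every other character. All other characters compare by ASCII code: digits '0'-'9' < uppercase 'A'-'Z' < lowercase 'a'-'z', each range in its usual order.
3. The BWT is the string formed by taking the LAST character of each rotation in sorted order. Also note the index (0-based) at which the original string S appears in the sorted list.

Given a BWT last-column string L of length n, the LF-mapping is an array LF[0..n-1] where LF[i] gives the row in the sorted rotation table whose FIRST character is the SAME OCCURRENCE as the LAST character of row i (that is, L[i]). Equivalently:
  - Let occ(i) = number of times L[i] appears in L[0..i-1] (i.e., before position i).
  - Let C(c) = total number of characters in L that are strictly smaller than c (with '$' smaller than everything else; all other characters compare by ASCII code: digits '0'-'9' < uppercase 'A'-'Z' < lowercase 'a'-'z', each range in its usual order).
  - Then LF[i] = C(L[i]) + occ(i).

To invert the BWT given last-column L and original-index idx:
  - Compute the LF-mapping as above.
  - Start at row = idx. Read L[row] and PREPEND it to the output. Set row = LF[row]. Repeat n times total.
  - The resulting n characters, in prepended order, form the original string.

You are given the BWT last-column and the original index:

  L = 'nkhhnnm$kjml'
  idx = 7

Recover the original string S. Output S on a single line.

LF mapping: 9 4 1 2 10 11 7 0 5 3 8 6
Walk LF starting at row 7, prepending L[row]:
  step 1: row=7, L[7]='$', prepend. Next row=LF[7]=0
  step 2: row=0, L[0]='n', prepend. Next row=LF[0]=9
  step 3: row=9, L[9]='j', prepend. Next row=LF[9]=3
  step 4: row=3, L[3]='h', prepend. Next row=LF[3]=2
  step 5: row=2, L[2]='h', prepend. Next row=LF[2]=1
  step 6: row=1, L[1]='k', prepend. Next row=LF[1]=4
  step 7: row=4, L[4]='n', prepend. Next row=LF[4]=10
  step 8: row=10, L[10]='m', prepend. Next row=LF[10]=8
  step 9: row=8, L[8]='k', prepend. Next row=LF[8]=5
  step 10: row=5, L[5]='n', prepend. Next row=LF[5]=11
  step 11: row=11, L[11]='l', prepend. Next row=LF[11]=6
  step 12: row=6, L[6]='m', prepend. Next row=LF[6]=7
Reversed output: mlnkmnkhhjn$

Answer: mlnkmnkhhjn$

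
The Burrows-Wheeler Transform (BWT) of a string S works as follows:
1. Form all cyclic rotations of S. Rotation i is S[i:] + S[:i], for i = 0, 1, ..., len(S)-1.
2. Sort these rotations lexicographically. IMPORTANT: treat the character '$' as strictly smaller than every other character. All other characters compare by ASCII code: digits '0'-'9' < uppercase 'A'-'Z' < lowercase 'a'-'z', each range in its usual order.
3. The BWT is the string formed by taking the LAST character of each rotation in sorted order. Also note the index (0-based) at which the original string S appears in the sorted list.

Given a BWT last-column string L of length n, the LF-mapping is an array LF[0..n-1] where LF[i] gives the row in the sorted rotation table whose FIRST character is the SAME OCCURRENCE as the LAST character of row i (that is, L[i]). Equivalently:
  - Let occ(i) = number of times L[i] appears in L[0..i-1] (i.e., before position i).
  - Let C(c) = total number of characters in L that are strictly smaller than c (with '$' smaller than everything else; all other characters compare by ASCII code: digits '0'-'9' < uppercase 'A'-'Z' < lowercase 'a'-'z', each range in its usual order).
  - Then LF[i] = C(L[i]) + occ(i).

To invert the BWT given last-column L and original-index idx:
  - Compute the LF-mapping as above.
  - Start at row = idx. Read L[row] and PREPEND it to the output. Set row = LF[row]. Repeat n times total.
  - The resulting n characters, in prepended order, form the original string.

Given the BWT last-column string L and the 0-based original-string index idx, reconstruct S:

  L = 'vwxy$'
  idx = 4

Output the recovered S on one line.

Answer: yxwv$

Derivation:
LF mapping: 1 2 3 4 0
Walk LF starting at row 4, prepending L[row]:
  step 1: row=4, L[4]='$', prepend. Next row=LF[4]=0
  step 2: row=0, L[0]='v', prepend. Next row=LF[0]=1
  step 3: row=1, L[1]='w', prepend. Next row=LF[1]=2
  step 4: row=2, L[2]='x', prepend. Next row=LF[2]=3
  step 5: row=3, L[3]='y', prepend. Next row=LF[3]=4
Reversed output: yxwv$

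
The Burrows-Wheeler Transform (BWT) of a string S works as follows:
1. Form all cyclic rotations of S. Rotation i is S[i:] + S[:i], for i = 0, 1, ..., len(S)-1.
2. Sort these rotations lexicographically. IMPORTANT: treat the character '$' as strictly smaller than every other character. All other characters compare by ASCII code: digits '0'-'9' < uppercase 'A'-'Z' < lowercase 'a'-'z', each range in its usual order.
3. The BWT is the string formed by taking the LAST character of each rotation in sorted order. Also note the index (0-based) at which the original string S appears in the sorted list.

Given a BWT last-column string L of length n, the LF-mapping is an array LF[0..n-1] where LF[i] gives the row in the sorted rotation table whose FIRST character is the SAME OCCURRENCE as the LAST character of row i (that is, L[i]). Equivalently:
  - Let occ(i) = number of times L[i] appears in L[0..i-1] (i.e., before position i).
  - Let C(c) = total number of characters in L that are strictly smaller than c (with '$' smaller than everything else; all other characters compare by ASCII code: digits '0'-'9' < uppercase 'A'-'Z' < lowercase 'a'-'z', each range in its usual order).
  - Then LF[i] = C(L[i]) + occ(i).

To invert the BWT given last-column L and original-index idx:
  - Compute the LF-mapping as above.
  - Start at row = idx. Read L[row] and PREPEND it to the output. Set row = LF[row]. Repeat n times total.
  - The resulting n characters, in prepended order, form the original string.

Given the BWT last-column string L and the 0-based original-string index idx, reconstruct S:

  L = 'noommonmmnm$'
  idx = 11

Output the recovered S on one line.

LF mapping: 6 9 10 1 2 11 7 3 4 8 5 0
Walk LF starting at row 11, prepending L[row]:
  step 1: row=11, L[11]='$', prepend. Next row=LF[11]=0
  step 2: row=0, L[0]='n', prepend. Next row=LF[0]=6
  step 3: row=6, L[6]='n', prepend. Next row=LF[6]=7
  step 4: row=7, L[7]='m', prepend. Next row=LF[7]=3
  step 5: row=3, L[3]='m', prepend. Next row=LF[3]=1
  step 6: row=1, L[1]='o', prepend. Next row=LF[1]=9
  step 7: row=9, L[9]='n', prepend. Next row=LF[9]=8
  step 8: row=8, L[8]='m', prepend. Next row=LF[8]=4
  step 9: row=4, L[4]='m', prepend. Next row=LF[4]=2
  step 10: row=2, L[2]='o', prepend. Next row=LF[2]=10
  step 11: row=10, L[10]='m', prepend. Next row=LF[10]=5
  step 12: row=5, L[5]='o', prepend. Next row=LF[5]=11
Reversed output: omommnommnn$

Answer: omommnommnn$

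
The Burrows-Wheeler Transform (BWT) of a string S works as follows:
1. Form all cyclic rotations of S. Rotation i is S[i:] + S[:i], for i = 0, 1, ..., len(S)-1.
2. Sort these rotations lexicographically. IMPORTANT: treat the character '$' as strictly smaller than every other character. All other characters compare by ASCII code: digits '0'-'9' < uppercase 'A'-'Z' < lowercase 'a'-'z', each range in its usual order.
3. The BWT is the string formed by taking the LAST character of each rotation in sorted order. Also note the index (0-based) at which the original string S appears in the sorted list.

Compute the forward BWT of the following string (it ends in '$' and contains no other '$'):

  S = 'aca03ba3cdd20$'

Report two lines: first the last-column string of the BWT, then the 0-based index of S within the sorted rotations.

Answer: 02ad0acb$3a3dc
8

Derivation:
All 14 rotations (rotation i = S[i:]+S[:i]):
  rot[0] = aca03ba3cdd20$
  rot[1] = ca03ba3cdd20$a
  rot[2] = a03ba3cdd20$ac
  rot[3] = 03ba3cdd20$aca
  rot[4] = 3ba3cdd20$aca0
  rot[5] = ba3cdd20$aca03
  rot[6] = a3cdd20$aca03b
  rot[7] = 3cdd20$aca03ba
  rot[8] = cdd20$aca03ba3
  rot[9] = dd20$aca03ba3c
  rot[10] = d20$aca03ba3cd
  rot[11] = 20$aca03ba3cdd
  rot[12] = 0$aca03ba3cdd2
  rot[13] = $aca03ba3cdd20
Sorted (with $ < everything):
  sorted[0] = $aca03ba3cdd20  (last char: '0')
  sorted[1] = 0$aca03ba3cdd2  (last char: '2')
  sorted[2] = 03ba3cdd20$aca  (last char: 'a')
  sorted[3] = 20$aca03ba3cdd  (last char: 'd')
  sorted[4] = 3ba3cdd20$aca0  (last char: '0')
  sorted[5] = 3cdd20$aca03ba  (last char: 'a')
  sorted[6] = a03ba3cdd20$ac  (last char: 'c')
  sorted[7] = a3cdd20$aca03b  (last char: 'b')
  sorted[8] = aca03ba3cdd20$  (last char: '$')
  sorted[9] = ba3cdd20$aca03  (last char: '3')
  sorted[10] = ca03ba3cdd20$a  (last char: 'a')
  sorted[11] = cdd20$aca03ba3  (last char: '3')
  sorted[12] = d20$aca03ba3cd  (last char: 'd')
  sorted[13] = dd20$aca03ba3c  (last char: 'c')
Last column: 02ad0acb$3a3dc
Original string S is at sorted index 8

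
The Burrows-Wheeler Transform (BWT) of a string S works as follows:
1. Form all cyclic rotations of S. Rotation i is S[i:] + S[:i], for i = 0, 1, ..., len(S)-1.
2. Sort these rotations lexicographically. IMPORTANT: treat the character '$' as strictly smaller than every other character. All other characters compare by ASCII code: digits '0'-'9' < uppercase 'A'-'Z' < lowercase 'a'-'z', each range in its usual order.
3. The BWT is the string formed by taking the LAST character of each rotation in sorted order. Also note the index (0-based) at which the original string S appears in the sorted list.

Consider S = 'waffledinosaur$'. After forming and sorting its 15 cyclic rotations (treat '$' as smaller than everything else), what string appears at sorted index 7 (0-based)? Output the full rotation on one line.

Answer: inosaur$waffled

Derivation:
All 15 rotations (rotation i = S[i:]+S[:i]):
  rot[0] = waffledinosaur$
  rot[1] = affledinosaur$w
  rot[2] = ffledinosaur$wa
  rot[3] = fledinosaur$waf
  rot[4] = ledinosaur$waff
  rot[5] = edinosaur$waffl
  rot[6] = dinosaur$waffle
  rot[7] = inosaur$waffled
  rot[8] = nosaur$waffledi
  rot[9] = osaur$waffledin
  rot[10] = saur$waffledino
  rot[11] = aur$waffledinos
  rot[12] = ur$waffledinosa
  rot[13] = r$waffledinosau
  rot[14] = $waffledinosaur
Sorted (with $ < everything):
  sorted[0] = $waffledinosaur
  sorted[1] = affledinosaur$w
  sorted[2] = aur$waffledinos
  sorted[3] = dinosaur$waffle
  sorted[4] = edinosaur$waffl
  sorted[5] = ffledinosaur$wa
  sorted[6] = fledinosaur$waf
  sorted[7] = inosaur$waffled
  sorted[8] = ledinosaur$waff
  sorted[9] = nosaur$waffledi
  sorted[10] = osaur$waffledin
  sorted[11] = r$waffledinosau
  sorted[12] = saur$waffledino
  sorted[13] = ur$waffledinosa
  sorted[14] = waffledinosaur$
sorted[7] = inosaur$waffled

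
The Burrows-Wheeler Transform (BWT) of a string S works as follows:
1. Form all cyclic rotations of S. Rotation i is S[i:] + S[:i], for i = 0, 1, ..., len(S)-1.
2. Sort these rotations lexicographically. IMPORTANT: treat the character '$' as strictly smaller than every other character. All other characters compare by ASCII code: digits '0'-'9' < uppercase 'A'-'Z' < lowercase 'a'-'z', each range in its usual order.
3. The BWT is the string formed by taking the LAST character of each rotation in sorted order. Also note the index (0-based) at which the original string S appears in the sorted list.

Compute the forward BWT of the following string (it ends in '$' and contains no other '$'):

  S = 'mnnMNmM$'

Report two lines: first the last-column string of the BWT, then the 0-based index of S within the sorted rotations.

All 8 rotations (rotation i = S[i:]+S[:i]):
  rot[0] = mnnMNmM$
  rot[1] = nnMNmM$m
  rot[2] = nMNmM$mn
  rot[3] = MNmM$mnn
  rot[4] = NmM$mnnM
  rot[5] = mM$mnnMN
  rot[6] = M$mnnMNm
  rot[7] = $mnnMNmM
Sorted (with $ < everything):
  sorted[0] = $mnnMNmM  (last char: 'M')
  sorted[1] = M$mnnMNm  (last char: 'm')
  sorted[2] = MNmM$mnn  (last char: 'n')
  sorted[3] = NmM$mnnM  (last char: 'M')
  sorted[4] = mM$mnnMN  (last char: 'N')
  sorted[5] = mnnMNmM$  (last char: '$')
  sorted[6] = nMNmM$mn  (last char: 'n')
  sorted[7] = nnMNmM$m  (last char: 'm')
Last column: MmnMN$nm
Original string S is at sorted index 5

Answer: MmnMN$nm
5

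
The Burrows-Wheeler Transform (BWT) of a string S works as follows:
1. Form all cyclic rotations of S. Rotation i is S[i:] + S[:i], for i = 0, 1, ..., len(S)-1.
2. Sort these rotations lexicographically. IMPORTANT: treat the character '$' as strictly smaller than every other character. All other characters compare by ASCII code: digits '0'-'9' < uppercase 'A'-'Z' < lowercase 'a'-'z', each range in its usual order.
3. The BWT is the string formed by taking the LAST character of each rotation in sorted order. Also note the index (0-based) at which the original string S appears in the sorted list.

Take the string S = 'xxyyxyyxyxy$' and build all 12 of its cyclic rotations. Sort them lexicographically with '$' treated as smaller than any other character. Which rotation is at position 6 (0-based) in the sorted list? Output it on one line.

Answer: y$xxyyxyyxyx

Derivation:
All 12 rotations (rotation i = S[i:]+S[:i]):
  rot[0] = xxyyxyyxyxy$
  rot[1] = xyyxyyxyxy$x
  rot[2] = yyxyyxyxy$xx
  rot[3] = yxyyxyxy$xxy
  rot[4] = xyyxyxy$xxyy
  rot[5] = yyxyxy$xxyyx
  rot[6] = yxyxy$xxyyxy
  rot[7] = xyxy$xxyyxyy
  rot[8] = yxy$xxyyxyyx
  rot[9] = xy$xxyyxyyxy
  rot[10] = y$xxyyxyyxyx
  rot[11] = $xxyyxyyxyxy
Sorted (with $ < everything):
  sorted[0] = $xxyyxyyxyxy
  sorted[1] = xxyyxyyxyxy$
  sorted[2] = xy$xxyyxyyxy
  sorted[3] = xyxy$xxyyxyy
  sorted[4] = xyyxyxy$xxyy
  sorted[5] = xyyxyyxyxy$x
  sorted[6] = y$xxyyxyyxyx
  sorted[7] = yxy$xxyyxyyx
  sorted[8] = yxyxy$xxyyxy
  sorted[9] = yxyyxyxy$xxy
  sorted[10] = yyxyxy$xxyyx
  sorted[11] = yyxyyxyxy$xx
sorted[6] = y$xxyyxyyxyx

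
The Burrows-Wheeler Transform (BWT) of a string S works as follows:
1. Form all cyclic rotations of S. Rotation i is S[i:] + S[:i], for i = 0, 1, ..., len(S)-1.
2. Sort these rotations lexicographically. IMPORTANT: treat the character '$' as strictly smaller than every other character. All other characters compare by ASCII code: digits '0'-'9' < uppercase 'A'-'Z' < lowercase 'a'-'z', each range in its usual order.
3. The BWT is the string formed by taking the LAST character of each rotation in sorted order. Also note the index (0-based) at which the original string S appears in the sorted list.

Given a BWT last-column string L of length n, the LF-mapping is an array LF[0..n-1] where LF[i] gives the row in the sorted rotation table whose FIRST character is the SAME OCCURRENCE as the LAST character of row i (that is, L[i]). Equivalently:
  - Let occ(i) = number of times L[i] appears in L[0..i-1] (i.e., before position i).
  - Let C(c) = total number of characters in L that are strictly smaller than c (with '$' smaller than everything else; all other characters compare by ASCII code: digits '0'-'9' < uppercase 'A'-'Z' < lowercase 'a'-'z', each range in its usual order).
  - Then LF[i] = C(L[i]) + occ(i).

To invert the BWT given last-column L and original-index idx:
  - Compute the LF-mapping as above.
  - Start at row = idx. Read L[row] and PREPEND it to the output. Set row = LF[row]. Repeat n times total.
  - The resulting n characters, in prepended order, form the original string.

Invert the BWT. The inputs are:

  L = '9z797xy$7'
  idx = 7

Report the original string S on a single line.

LF mapping: 4 8 1 5 2 6 7 0 3
Walk LF starting at row 7, prepending L[row]:
  step 1: row=7, L[7]='$', prepend. Next row=LF[7]=0
  step 2: row=0, L[0]='9', prepend. Next row=LF[0]=4
  step 3: row=4, L[4]='7', prepend. Next row=LF[4]=2
  step 4: row=2, L[2]='7', prepend. Next row=LF[2]=1
  step 5: row=1, L[1]='z', prepend. Next row=LF[1]=8
  step 6: row=8, L[8]='7', prepend. Next row=LF[8]=3
  step 7: row=3, L[3]='9', prepend. Next row=LF[3]=5
  step 8: row=5, L[5]='x', prepend. Next row=LF[5]=6
  step 9: row=6, L[6]='y', prepend. Next row=LF[6]=7
Reversed output: yx97z779$

Answer: yx97z779$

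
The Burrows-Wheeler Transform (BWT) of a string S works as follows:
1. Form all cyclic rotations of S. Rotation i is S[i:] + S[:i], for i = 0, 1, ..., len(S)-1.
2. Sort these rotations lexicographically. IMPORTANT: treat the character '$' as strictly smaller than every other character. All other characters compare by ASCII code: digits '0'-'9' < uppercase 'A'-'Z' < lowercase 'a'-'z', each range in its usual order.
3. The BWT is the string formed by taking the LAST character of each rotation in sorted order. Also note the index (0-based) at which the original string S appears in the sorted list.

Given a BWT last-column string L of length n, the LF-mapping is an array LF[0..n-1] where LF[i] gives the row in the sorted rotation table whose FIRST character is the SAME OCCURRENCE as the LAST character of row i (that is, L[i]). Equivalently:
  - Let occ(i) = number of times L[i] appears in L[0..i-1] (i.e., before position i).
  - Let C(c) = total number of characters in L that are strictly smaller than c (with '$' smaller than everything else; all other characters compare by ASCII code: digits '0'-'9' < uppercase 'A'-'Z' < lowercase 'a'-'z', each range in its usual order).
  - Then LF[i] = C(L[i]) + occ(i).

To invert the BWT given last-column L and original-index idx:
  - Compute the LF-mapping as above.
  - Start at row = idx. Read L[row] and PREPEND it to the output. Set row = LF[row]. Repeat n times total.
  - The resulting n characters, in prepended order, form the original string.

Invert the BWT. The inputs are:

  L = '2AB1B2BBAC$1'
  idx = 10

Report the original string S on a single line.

LF mapping: 3 5 7 1 8 4 9 10 6 11 0 2
Walk LF starting at row 10, prepending L[row]:
  step 1: row=10, L[10]='$', prepend. Next row=LF[10]=0
  step 2: row=0, L[0]='2', prepend. Next row=LF[0]=3
  step 3: row=3, L[3]='1', prepend. Next row=LF[3]=1
  step 4: row=1, L[1]='A', prepend. Next row=LF[1]=5
  step 5: row=5, L[5]='2', prepend. Next row=LF[5]=4
  step 6: row=4, L[4]='B', prepend. Next row=LF[4]=8
  step 7: row=8, L[8]='A', prepend. Next row=LF[8]=6
  step 8: row=6, L[6]='B', prepend. Next row=LF[6]=9
  step 9: row=9, L[9]='C', prepend. Next row=LF[9]=11
  step 10: row=11, L[11]='1', prepend. Next row=LF[11]=2
  step 11: row=2, L[2]='B', prepend. Next row=LF[2]=7
  step 12: row=7, L[7]='B', prepend. Next row=LF[7]=10
Reversed output: BB1CBAB2A12$

Answer: BB1CBAB2A12$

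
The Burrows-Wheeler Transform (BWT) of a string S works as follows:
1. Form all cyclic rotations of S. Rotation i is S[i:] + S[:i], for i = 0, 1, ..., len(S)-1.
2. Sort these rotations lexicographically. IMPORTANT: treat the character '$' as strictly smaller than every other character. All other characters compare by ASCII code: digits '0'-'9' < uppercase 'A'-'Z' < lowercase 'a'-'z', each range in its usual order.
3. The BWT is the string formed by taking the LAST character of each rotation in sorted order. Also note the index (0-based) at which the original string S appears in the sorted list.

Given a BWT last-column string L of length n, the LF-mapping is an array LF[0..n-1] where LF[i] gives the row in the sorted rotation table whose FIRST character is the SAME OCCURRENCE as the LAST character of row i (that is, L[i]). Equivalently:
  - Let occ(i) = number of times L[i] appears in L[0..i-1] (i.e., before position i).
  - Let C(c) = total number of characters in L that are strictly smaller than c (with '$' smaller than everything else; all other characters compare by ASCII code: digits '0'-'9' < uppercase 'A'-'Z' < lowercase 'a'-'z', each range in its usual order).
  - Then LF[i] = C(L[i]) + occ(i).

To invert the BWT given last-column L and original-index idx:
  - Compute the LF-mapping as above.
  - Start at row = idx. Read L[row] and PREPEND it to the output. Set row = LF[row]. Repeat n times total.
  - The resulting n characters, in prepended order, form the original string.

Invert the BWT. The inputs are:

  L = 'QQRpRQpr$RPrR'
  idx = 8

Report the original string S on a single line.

LF mapping: 2 3 5 9 6 4 10 11 0 7 1 12 8
Walk LF starting at row 8, prepending L[row]:
  step 1: row=8, L[8]='$', prepend. Next row=LF[8]=0
  step 2: row=0, L[0]='Q', prepend. Next row=LF[0]=2
  step 3: row=2, L[2]='R', prepend. Next row=LF[2]=5
  step 4: row=5, L[5]='Q', prepend. Next row=LF[5]=4
  step 5: row=4, L[4]='R', prepend. Next row=LF[4]=6
  step 6: row=6, L[6]='p', prepend. Next row=LF[6]=10
  step 7: row=10, L[10]='P', prepend. Next row=LF[10]=1
  step 8: row=1, L[1]='Q', prepend. Next row=LF[1]=3
  step 9: row=3, L[3]='p', prepend. Next row=LF[3]=9
  step 10: row=9, L[9]='R', prepend. Next row=LF[9]=7
  step 11: row=7, L[7]='r', prepend. Next row=LF[7]=11
  step 12: row=11, L[11]='r', prepend. Next row=LF[11]=12
  step 13: row=12, L[12]='R', prepend. Next row=LF[12]=8
Reversed output: RrrRpQPpRQRQ$

Answer: RrrRpQPpRQRQ$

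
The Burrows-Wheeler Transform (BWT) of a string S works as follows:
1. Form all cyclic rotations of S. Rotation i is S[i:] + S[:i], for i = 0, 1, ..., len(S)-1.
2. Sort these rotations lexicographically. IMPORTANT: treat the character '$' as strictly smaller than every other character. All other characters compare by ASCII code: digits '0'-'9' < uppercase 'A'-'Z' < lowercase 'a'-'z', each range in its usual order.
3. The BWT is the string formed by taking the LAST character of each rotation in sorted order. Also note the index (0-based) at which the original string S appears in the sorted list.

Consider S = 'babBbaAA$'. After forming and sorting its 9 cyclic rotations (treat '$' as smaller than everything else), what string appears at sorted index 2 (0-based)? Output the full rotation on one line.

All 9 rotations (rotation i = S[i:]+S[:i]):
  rot[0] = babBbaAA$
  rot[1] = abBbaAA$b
  rot[2] = bBbaAA$ba
  rot[3] = BbaAA$bab
  rot[4] = baAA$babB
  rot[5] = aAA$babBb
  rot[6] = AA$babBba
  rot[7] = A$babBbaA
  rot[8] = $babBbaAA
Sorted (with $ < everything):
  sorted[0] = $babBbaAA
  sorted[1] = A$babBbaA
  sorted[2] = AA$babBba
  sorted[3] = BbaAA$bab
  sorted[4] = aAA$babBb
  sorted[5] = abBbaAA$b
  sorted[6] = bBbaAA$ba
  sorted[7] = baAA$babB
  sorted[8] = babBbaAA$
sorted[2] = AA$babBba

Answer: AA$babBba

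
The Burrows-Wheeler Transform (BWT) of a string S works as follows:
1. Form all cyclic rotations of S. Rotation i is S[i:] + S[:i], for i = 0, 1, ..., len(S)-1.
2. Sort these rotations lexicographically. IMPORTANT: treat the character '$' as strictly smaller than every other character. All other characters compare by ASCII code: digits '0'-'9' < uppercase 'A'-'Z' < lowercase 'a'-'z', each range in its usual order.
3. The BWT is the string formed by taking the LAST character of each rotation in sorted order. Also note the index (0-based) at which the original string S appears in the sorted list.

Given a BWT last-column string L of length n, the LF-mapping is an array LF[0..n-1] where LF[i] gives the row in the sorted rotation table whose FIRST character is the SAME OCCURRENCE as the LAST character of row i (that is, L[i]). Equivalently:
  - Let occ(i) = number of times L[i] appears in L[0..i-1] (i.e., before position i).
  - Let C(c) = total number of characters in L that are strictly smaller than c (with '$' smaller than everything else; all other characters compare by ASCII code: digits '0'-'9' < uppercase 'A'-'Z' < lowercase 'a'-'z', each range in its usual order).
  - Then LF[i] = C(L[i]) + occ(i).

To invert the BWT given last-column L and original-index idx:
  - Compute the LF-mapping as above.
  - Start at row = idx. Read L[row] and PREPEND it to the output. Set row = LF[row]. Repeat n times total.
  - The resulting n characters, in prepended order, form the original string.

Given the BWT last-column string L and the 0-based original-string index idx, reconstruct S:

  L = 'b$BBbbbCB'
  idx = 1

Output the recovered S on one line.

LF mapping: 5 0 1 2 6 7 8 4 3
Walk LF starting at row 1, prepending L[row]:
  step 1: row=1, L[1]='$', prepend. Next row=LF[1]=0
  step 2: row=0, L[0]='b', prepend. Next row=LF[0]=5
  step 3: row=5, L[5]='b', prepend. Next row=LF[5]=7
  step 4: row=7, L[7]='C', prepend. Next row=LF[7]=4
  step 5: row=4, L[4]='b', prepend. Next row=LF[4]=6
  step 6: row=6, L[6]='b', prepend. Next row=LF[6]=8
  step 7: row=8, L[8]='B', prepend. Next row=LF[8]=3
  step 8: row=3, L[3]='B', prepend. Next row=LF[3]=2
  step 9: row=2, L[2]='B', prepend. Next row=LF[2]=1
Reversed output: BBBbbCbb$

Answer: BBBbbCbb$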